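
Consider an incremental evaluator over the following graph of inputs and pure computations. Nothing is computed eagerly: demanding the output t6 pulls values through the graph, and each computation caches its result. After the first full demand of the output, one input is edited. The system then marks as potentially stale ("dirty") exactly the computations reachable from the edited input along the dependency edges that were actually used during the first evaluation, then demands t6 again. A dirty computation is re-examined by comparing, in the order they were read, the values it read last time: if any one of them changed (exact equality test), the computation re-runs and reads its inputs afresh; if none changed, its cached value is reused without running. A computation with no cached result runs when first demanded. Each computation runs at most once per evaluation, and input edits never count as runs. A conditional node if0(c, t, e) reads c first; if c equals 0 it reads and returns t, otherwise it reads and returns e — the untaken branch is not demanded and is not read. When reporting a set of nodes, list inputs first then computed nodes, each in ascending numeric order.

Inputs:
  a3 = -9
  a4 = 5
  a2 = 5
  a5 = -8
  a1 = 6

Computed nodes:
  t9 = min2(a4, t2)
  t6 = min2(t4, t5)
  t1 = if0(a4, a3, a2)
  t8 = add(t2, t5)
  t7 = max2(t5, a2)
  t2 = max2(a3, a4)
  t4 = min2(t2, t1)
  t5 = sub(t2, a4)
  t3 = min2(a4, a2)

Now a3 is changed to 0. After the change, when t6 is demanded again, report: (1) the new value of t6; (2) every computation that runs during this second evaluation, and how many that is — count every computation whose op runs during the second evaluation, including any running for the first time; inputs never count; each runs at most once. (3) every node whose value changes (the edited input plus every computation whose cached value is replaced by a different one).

Initial pass — values computed on the first demand:
  t1 = if0(a4=5 -> else branch a2) = 5
  t2 = max2(-9, 5) = 5
  t4 = min2(5, 5) = 5
  t5 = sub(5, 5) = 0
  t6 = min2(5, 0) = 0

Second demand — change propagation:
  t2: re-runs because a3 -9->0; new result 5 (unchanged).
  t4: re-examined; everything it read last time is the same (t2 unchanged, t1 unchanged) — cache 5 kept, no run.
  t5: re-examined; everything it read last time is the same (t2 unchanged, a4 unchanged) — cache 0 kept, no run.
  t6: re-examined; everything it read last time is the same (t4 unchanged, t5 unchanged) — cache 0 kept, no run.

The important point: t2 recomputes to an identical value, and the output ends up unchanged.

t6 now evaluates to 0.
Run set: t2 (1 run).
Changed values: a3.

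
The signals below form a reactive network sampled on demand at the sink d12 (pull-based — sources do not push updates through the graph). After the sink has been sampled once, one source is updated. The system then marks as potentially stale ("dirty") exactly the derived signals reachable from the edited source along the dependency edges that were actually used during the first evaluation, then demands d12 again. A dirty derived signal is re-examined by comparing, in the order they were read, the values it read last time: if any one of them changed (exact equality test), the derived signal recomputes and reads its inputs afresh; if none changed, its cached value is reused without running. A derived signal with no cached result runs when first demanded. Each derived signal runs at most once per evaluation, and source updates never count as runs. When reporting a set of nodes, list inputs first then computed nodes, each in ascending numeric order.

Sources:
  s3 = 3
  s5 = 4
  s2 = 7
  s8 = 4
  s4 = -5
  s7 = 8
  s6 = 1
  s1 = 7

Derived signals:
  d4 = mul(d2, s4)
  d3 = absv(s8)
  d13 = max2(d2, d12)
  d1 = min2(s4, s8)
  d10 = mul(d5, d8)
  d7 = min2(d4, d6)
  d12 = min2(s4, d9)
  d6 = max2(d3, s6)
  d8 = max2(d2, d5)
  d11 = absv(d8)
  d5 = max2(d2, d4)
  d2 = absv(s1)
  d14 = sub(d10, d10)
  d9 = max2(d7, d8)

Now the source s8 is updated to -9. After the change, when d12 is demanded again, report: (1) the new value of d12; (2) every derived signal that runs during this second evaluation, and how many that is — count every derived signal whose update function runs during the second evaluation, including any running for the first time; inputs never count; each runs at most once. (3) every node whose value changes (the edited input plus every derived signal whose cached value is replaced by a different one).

Initial pass — values computed on the first demand:
  d2 = absv(7) = 7
  d3 = absv(4) = 4
  d4 = mul(7, -5) = -35
  d5 = max2(7, -35) = 7
  d6 = max2(4, 1) = 4
  d7 = min2(-35, 4) = -35
  d8 = max2(7, 7) = 7
  d9 = max2(-35, 7) = 7
  d12 = min2(-5, 7) = -5

Second demand — change propagation:
  d3: re-runs because s8 4->-9; new result 9.
  d6: re-runs because d3 4->9; new result 9.
  d7: re-runs because d6 4->9; new result -35 (unchanged).
  d9: re-examined; everything it read last time is the same (d7 unchanged, d8 unchanged) — cache 7 kept, no run.
  d12: re-examined; everything it read last time is the same (s4 unchanged, d9 unchanged) — cache -5 kept, no run.

The important point: d7 recomputes to an identical value, and the output ends up unchanged.

d12 now evaluates to -5.
Run set: d3, d6, d7 (3 run).
Changed values: s8, d3, d6.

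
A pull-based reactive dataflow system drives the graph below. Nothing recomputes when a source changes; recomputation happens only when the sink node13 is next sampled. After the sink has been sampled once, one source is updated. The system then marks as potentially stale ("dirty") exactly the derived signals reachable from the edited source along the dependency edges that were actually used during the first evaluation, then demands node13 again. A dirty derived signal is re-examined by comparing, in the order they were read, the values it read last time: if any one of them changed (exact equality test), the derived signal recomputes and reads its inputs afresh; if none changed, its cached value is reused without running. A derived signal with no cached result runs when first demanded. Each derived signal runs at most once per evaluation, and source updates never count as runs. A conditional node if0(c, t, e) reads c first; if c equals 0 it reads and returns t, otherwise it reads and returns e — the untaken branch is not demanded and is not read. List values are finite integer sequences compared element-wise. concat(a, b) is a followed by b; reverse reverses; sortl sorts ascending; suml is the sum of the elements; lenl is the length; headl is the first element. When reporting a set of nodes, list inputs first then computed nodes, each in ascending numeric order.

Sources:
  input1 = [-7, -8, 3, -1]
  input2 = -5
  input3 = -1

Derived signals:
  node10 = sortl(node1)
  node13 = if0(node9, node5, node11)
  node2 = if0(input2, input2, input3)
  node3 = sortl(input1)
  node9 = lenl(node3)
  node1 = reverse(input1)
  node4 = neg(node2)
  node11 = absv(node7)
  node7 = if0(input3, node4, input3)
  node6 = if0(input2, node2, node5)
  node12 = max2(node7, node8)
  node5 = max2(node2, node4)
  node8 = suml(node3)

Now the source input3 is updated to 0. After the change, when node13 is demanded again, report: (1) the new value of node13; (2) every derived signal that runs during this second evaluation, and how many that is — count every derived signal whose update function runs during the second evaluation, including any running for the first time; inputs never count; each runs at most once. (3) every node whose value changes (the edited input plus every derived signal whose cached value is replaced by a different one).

First evaluation (everything demanded from the output):
  node3 = sortl([-7, -8, 3, -1]) = [-8, -7, -1, 3]
  node7 = if0(input3=-1 -> else branch input3) = -1
  node9 = lenl([-8, -7, -1, 3]) = 4
  node11 = absv(-1) = 1
  node13 = if0(node9=4 -> else branch node11) = 1

Propagation after the edit:
  node2: demanded for the first time — runs, produces 0.
  node4: demanded for the first time — runs, produces 0.
  node7: runs — input3 -1->0; input3 -1->0; result 0.
  node11: runs — node7 -1->0; result 0.
  node13: runs — node11 1->0; result 0.

Key observation: a condition flipped, so demand reaches new nodes — node2, node4 run for the first time.

New value of node13: 0.
Derived signals that run: node2, node4, node7, node11, node13 — 5 in total.
Values that change: input3, node7, node11, node13.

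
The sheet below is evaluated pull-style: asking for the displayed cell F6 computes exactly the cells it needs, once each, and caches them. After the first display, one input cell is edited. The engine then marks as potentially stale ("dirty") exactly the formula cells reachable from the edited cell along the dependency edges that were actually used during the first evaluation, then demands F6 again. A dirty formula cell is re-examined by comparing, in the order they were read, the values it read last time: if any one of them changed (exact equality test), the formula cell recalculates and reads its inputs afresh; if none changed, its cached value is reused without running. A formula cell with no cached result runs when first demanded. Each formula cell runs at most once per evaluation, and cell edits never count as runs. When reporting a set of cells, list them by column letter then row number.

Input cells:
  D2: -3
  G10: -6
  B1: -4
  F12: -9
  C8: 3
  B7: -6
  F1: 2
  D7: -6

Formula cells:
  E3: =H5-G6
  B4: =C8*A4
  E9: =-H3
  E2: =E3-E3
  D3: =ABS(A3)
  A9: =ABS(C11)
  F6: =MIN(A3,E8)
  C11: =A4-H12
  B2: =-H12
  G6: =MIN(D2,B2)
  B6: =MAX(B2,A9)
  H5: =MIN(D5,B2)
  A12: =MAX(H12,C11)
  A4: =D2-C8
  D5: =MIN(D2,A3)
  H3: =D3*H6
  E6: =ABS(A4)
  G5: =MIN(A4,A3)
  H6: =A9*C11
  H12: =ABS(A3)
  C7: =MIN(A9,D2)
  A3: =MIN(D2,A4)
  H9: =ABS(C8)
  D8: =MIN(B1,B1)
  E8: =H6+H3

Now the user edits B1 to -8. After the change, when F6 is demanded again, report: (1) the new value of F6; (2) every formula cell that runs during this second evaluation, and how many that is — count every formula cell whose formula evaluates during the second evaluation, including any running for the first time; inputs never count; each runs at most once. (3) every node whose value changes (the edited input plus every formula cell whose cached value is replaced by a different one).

First demand of the output computes:
  A4 = -3 - 3 = -6
  A3 = MIN(-3, -6) = -6
  D3 = ABS(-6) = 6
  H12 = ABS(-6) = 6
  C11 = -6 - 6 = -12
  A9 = ABS(-12) = 12
  H6 = 12 * -12 = -144
  H3 = 6 * -144 = -864
  E8 = -144 + -864 = -1008
  F6 = MIN(-6, -1008) = -1008

After the edit, cleaning proceeds:
  B1 only reaches undemanded nodes; the second demand re-runs nothing.

Note the shortcut — B1 feeds only undemanded nodes, so no recomputation happens.

Demanding F6 again yields -1008.
0 formula cells run: none.
The nodes whose values change: B1.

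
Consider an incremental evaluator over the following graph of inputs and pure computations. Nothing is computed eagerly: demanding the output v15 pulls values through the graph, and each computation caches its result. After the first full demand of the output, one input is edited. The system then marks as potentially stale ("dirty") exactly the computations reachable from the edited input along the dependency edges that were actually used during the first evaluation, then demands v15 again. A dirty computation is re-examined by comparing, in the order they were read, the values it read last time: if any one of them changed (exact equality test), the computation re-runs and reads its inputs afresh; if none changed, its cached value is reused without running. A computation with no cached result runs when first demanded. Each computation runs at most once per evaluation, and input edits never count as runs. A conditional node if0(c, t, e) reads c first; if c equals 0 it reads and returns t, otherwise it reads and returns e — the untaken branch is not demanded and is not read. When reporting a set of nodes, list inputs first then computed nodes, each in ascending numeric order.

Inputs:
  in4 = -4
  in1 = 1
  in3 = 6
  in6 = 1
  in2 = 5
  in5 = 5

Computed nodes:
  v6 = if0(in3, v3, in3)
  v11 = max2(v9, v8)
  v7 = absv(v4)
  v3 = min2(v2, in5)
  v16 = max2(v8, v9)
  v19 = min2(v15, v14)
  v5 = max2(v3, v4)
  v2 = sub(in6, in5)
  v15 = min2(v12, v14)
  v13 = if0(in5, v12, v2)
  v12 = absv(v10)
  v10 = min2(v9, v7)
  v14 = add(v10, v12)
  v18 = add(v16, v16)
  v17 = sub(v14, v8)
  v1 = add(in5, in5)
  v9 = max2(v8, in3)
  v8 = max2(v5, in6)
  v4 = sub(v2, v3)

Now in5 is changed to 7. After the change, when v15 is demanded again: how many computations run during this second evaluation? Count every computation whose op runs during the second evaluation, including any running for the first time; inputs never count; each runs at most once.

Run set: v2, v3, v4, v5 (4 run).
The important point: at v7 every value read last time is unchanged, so the dirty flag clears without a run.

Initial pass — values computed on the first demand:
  v2 = sub(1, 5) = -4
  v3 = min2(-4, 5) = -4
  v4 = sub(-4, -4) = 0
  v5 = max2(-4, 0) = 0
  v7 = absv(0) = 0
  v8 = max2(0, 1) = 1
  v9 = max2(1, 6) = 6
  v10 = min2(6, 0) = 0
  v12 = absv(0) = 0
  v14 = add(0, 0) = 0
  v15 = min2(0, 0) = 0

Second demand — change propagation:
  v2: re-runs because in5 5->7; new result -6.
  v3: re-runs because v2 -4->-6; in5 5->7; new result -6.
  v4: re-runs because v2 -4->-6; v3 -4->-6; new result 0 (unchanged).
  v5: re-runs because v3 -4->-6; new result 0 (unchanged).
  v7: re-examined; everything it read last time is the same (v4 unchanged) — cache 0 kept, no run.
  v8: re-examined; everything it read last time is the same (v5 unchanged, in6 unchanged) — cache 1 kept, no run.
  v9: re-examined; everything it read last time is the same (v8 unchanged, in3 unchanged) — cache 6 kept, no run.
  v10: re-examined; everything it read last time is the same (v9 unchanged, v7 unchanged) — cache 0 kept, no run.
  v12: re-examined; everything it read last time is the same (v10 unchanged) — cache 0 kept, no run.
  v14: re-examined; everything it read last time is the same (v10 unchanged, v12 unchanged) — cache 0 kept, no run.
  v15: re-examined; everything it read last time is the same (v12 unchanged, v14 unchanged) — cache 0 kept, no run.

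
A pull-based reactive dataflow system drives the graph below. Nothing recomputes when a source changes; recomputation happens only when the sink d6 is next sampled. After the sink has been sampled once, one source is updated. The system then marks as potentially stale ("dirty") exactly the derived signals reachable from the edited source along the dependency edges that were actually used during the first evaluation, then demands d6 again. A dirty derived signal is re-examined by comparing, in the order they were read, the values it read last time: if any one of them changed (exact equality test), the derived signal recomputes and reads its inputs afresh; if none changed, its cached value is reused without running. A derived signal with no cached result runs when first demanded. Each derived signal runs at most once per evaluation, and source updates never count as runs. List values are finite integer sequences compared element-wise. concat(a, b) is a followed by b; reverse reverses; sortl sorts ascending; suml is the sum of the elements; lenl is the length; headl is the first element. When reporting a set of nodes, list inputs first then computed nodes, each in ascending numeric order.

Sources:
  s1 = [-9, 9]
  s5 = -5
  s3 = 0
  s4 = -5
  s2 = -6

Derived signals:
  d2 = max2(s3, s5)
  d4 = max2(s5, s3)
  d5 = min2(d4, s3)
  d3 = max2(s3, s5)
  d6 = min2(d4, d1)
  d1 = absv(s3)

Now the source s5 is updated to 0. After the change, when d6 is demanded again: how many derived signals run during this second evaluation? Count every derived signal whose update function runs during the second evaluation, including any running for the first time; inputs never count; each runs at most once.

First evaluation (everything demanded from the output):
  d1 = absv(0) = 0
  d4 = max2(-5, 0) = 0
  d6 = min2(0, 0) = 0

Propagation after the edit:
  d4: runs — s5 -5->0; result 0 (same value as before).
  d6: checked — values it read are unchanged (d4 unchanged, d1 unchanged); reused cached 0 without running.

Key observation: the change is absorbed at d4 — it re-runs but produces the same value, and the output's value is unchanged.

Derived signals that run: d4 — 1 in total.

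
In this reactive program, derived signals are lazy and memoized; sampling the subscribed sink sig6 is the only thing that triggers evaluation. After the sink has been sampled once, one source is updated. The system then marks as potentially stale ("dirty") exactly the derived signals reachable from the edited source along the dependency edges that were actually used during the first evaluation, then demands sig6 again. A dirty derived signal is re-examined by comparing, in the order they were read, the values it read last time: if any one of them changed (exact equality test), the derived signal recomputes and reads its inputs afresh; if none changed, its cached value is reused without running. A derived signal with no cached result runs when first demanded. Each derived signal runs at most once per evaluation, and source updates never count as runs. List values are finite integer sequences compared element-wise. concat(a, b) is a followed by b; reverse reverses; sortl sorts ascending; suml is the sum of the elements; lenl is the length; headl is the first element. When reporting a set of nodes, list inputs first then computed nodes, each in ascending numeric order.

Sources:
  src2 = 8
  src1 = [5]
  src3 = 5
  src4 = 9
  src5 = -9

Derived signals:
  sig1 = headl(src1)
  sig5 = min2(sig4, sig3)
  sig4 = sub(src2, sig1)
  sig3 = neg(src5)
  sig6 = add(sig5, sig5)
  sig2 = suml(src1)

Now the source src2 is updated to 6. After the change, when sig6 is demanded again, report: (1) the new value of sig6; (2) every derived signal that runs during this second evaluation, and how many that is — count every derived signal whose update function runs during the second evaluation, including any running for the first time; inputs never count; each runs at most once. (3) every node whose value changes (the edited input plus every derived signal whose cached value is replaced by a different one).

First demand of the output computes:
  sig1 = headl([5]) = 5
  sig3 = neg(-9) = 9
  sig4 = sub(8, 5) = 3
  sig5 = min2(3, 9) = 3
  sig6 = add(3, 3) = 6

After the edit, cleaning proceeds:
  sig4: a read changed (src2 8->6) — executes, giving 1.
  sig5: a read changed (sig4 3->1) — executes, giving 1.
  sig6: a read changed (sig5 3->1; sig5 3->1) — executes, giving 2.

Demanding sig6 again yields 2.
3 derived signals run: sig4, sig5, sig6.
The nodes whose values change: src2, sig4, sig5, sig6.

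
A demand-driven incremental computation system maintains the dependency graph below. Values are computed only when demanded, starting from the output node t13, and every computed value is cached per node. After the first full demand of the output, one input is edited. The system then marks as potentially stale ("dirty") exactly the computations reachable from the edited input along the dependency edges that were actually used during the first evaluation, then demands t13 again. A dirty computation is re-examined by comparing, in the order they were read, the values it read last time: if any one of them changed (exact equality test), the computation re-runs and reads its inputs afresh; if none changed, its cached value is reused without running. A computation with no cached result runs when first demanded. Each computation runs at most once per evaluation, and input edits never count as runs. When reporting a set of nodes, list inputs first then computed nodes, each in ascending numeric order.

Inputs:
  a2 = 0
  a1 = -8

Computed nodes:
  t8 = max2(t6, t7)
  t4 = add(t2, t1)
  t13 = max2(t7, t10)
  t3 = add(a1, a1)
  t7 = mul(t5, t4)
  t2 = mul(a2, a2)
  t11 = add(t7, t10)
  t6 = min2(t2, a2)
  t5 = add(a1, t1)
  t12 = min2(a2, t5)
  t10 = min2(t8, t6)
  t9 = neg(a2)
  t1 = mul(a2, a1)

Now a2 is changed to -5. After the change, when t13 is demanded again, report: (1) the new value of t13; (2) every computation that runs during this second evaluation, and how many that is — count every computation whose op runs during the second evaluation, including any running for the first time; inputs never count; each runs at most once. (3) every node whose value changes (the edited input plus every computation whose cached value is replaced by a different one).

First evaluation (everything demanded from the output):
  t1 = mul(0, -8) = 0
  t2 = mul(0, 0) = 0
  t4 = add(0, 0) = 0
  t5 = add(-8, 0) = -8
  t6 = min2(0, 0) = 0
  t7 = mul(-8, 0) = 0
  t8 = max2(0, 0) = 0
  t10 = min2(0, 0) = 0
  t13 = max2(0, 0) = 0

Propagation after the edit:
  t1: runs — a2 0->-5; result 40.
  t2: runs — a2 0->-5; a2 0->-5; result 25.
  t4: runs — t2 0->25; t1 0->40; result 65.
  t5: runs — t1 0->40; result 32.
  t6: runs — t2 0->25; a2 0->-5; result -5.
  t7: runs — t5 -8->32; t4 0->65; result 2080.
  t8: runs — t6 0->-5; t7 0->2080; result 2080.
  t10: runs — t8 0->2080; t6 0->-5; result -5.
  t13: runs — t7 0->2080; t10 0->-5; result 2080.

New value of t13: 2080.
Computations that run: t1, t2, t4, t5, t6, t7, t8, t10, t13 — 9 in total.
Values that change: a2, t1, t2, t4, t5, t6, t7, t8, t10, t13.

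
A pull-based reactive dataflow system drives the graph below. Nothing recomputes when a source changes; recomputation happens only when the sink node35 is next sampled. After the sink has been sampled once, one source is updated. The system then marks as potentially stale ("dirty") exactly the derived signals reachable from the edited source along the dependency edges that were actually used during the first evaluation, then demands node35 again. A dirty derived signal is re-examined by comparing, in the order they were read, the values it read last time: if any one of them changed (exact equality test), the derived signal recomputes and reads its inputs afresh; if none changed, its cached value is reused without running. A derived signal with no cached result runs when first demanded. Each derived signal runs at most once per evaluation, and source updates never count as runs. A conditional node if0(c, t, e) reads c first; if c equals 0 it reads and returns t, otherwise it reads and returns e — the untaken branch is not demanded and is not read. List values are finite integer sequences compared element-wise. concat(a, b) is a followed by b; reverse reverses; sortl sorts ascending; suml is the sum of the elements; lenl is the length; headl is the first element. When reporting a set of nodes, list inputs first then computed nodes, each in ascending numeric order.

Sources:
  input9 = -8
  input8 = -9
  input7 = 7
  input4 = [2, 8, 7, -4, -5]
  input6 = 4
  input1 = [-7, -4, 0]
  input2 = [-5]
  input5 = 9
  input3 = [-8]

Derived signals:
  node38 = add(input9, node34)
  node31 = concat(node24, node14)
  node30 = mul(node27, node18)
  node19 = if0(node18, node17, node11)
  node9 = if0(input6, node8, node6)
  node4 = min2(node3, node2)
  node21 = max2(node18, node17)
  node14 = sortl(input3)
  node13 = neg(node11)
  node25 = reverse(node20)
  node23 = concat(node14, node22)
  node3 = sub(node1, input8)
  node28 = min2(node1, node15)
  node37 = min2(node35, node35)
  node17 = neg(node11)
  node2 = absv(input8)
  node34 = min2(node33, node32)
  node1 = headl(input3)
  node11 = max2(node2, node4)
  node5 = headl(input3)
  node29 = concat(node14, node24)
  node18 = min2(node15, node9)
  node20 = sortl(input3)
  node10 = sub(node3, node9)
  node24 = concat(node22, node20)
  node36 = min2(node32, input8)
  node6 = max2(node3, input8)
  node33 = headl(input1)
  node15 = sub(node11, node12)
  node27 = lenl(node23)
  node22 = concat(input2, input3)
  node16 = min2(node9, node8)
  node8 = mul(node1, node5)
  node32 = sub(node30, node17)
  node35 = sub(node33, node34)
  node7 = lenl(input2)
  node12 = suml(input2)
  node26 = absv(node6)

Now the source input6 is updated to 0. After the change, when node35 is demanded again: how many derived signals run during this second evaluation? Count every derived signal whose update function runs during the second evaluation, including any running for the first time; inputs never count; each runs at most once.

First evaluation (everything demanded from the output):
  node1 = headl([-8]) = -8
  node2 = absv(-9) = 9
  node3 = sub(-8, -9) = 1
  node4 = min2(1, 9) = 1
  node6 = max2(1, -9) = 1
  node9 = if0(input6=4 -> else branch node6) = 1
  node11 = max2(9, 1) = 9
  node12 = suml([-5]) = -5
  node14 = sortl([-8]) = [-8]
  node15 = sub(9, -5) = 14
  node17 = neg(9) = -9
  node18 = min2(14, 1) = 1
  node22 = concat([-5], [-8]) = [-5, -8]
  node23 = concat([-8], [-5, -8]) = [-8, -5, -8]
  node27 = lenl([-8, -5, -8]) = 3
  node30 = mul(3, 1) = 3
  node32 = sub(3, -9) = 12
  node33 = headl([-7, -4, 0]) = -7
  node34 = min2(-7, 12) = -7
  node35 = sub(-7, -7) = 0

Propagation after the edit:
  node5: demanded for the first time — runs, produces -8.
  node8: demanded for the first time — runs, produces 64.
  node9: runs — input6 4->0; result 64.
  node18: runs — node9 1->64; result 14.
  node30: runs — node18 1->14; result 42.
  node32: runs — node30 3->42; result 51.
  node34: runs — node32 12->51; result -7 (same value as before).
  node35: checked — values it read are unchanged (node33 unchanged, node34 unchanged); reused cached 0 without running.

Key observation: a condition flipped, so demand reaches new nodes — node5, node8 run for the first time.

Derived signals that run: node5, node8, node9, node18, node30, node32, node34 — 7 in total.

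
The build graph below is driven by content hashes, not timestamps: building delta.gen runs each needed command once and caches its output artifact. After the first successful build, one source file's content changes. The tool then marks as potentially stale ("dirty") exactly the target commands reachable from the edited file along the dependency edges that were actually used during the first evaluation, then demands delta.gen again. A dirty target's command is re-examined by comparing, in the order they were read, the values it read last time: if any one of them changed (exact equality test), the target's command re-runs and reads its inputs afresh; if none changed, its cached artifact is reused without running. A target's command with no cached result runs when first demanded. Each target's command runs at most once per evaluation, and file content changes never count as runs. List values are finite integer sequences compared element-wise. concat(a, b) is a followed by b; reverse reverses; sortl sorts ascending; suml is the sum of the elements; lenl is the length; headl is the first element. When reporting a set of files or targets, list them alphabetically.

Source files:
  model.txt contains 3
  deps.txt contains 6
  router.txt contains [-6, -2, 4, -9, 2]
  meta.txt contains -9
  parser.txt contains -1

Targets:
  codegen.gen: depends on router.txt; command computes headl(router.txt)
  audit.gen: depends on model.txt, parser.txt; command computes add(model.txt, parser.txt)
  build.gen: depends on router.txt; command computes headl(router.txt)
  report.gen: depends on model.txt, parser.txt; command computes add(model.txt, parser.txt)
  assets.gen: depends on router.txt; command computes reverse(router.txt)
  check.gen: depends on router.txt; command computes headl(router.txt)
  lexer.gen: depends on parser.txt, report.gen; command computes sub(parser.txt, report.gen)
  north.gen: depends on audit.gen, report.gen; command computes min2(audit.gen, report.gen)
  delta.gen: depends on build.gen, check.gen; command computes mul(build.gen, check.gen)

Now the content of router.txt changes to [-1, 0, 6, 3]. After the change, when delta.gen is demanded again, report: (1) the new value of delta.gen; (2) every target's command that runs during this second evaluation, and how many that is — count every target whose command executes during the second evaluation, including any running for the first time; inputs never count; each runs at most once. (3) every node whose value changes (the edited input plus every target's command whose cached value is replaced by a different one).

delta.gen now evaluates to 1.
Run set: build.gen, check.gen, delta.gen (3 run).
Changed values: build.gen, check.gen, delta.gen, router.txt.

Initial pass — values computed on the first demand:
  build.gen = headl([-6, -2, 4, -9, 2]) = -6
  check.gen = headl([-6, -2, 4, -9, 2]) = -6
  delta.gen = mul(-6, -6) = 36

Second demand — change propagation:
  build.gen: re-runs because router.txt [-6, -2, 4, -9, 2]->[-1, 0, 6, 3]; new result -1.
  check.gen: re-runs because router.txt [-6, -2, 4, -9, 2]->[-1, 0, 6, 3]; new result -1.
  delta.gen: re-runs because build.gen -6->-1; check.gen -6->-1; new result 1.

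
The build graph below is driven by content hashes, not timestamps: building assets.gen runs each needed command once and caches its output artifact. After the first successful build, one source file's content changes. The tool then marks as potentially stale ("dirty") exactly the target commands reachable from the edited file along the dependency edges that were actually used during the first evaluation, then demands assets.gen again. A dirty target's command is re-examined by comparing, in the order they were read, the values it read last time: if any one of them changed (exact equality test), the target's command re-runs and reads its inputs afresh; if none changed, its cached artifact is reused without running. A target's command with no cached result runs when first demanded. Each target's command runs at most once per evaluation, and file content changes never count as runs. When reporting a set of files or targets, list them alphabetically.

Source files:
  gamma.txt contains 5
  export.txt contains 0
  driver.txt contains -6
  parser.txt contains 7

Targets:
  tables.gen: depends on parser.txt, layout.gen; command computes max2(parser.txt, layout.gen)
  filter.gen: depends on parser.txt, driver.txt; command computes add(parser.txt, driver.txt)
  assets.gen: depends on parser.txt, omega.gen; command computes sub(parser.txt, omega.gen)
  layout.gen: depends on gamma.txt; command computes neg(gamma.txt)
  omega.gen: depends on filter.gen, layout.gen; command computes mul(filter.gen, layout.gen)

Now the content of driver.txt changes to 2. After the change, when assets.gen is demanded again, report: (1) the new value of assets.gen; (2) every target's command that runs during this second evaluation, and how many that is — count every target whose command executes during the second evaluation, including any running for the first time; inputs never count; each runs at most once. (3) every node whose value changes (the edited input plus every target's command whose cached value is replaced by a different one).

assets.gen now evaluates to 52.
Run set: assets.gen, filter.gen, omega.gen (3 run).
Changed values: assets.gen, driver.txt, filter.gen, omega.gen.

Initial pass — values computed on the first demand:
  filter.gen = add(7, -6) = 1
  layout.gen = neg(5) = -5
  omega.gen = mul(1, -5) = -5
  assets.gen = sub(7, -5) = 12

Second demand — change propagation:
  filter.gen: re-runs because driver.txt -6->2; new result 9.
  omega.gen: re-runs because filter.gen 1->9; new result -45.
  assets.gen: re-runs because omega.gen -5->-45; new result 52.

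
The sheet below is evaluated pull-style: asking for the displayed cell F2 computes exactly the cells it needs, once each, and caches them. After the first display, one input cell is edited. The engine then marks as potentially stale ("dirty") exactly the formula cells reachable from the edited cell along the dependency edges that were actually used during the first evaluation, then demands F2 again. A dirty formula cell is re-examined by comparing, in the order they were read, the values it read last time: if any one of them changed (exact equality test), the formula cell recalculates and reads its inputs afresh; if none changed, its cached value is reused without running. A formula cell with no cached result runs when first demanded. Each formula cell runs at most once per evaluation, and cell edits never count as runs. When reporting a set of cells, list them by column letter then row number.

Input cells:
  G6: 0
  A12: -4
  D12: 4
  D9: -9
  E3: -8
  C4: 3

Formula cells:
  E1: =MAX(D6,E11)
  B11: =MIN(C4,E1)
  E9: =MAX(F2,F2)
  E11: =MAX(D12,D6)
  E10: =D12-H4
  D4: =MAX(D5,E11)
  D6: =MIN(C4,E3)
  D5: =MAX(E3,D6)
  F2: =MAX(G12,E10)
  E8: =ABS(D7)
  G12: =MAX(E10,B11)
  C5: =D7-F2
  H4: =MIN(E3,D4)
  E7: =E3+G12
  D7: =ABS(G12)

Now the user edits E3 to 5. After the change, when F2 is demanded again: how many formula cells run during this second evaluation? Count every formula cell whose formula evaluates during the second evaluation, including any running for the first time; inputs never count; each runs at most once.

First demand of the output computes:
  D6 = MIN(3, -8) = -8
  D5 = MAX(-8, -8) = -8
  E11 = MAX(4, -8) = 4
  D4 = MAX(-8, 4) = 4
  E1 = MAX(-8, 4) = 4
  B11 = MIN(3, 4) = 3
  H4 = MIN(-8, 4) = -8
  E10 = 4 - -8 = 12
  G12 = MAX(12, 3) = 12
  F2 = MAX(12, 12) = 12

After the edit, cleaning proceeds:
  D6: a read changed (E3 -8->5) — executes, giving 3.
  D5: a read changed (E3 -8->5; D6 -8->3) — executes, giving 5.
  E11: a read changed (D6 -8->3) — executes, giving 4 — identical to its old value.
  D4: a read changed (D5 -8->5) — executes, giving 5.
  E1: a read changed (D6 -8->3) — executes, giving 4 — identical to its old value.
  B11: dirty, but its reads are unchanged (C4 unchanged, E1 unchanged); cached 3 stands.
  H4: a read changed (E3 -8->5; D4 4->5) — executes, giving 5.
  E10: a read changed (H4 -8->5) — executes, giving -1.
  G12: a read changed (E10 12->-1) — executes, giving 3.
  F2: a read changed (G12 12->3; E10 12->-1) — executes, giving 3.

Note where the cutoff bites: B11 is checked, finds nothing changed, and keeps its cache.

9 formula cells run: D4, D5, D6, E1, E10, E11, F2, G12, H4.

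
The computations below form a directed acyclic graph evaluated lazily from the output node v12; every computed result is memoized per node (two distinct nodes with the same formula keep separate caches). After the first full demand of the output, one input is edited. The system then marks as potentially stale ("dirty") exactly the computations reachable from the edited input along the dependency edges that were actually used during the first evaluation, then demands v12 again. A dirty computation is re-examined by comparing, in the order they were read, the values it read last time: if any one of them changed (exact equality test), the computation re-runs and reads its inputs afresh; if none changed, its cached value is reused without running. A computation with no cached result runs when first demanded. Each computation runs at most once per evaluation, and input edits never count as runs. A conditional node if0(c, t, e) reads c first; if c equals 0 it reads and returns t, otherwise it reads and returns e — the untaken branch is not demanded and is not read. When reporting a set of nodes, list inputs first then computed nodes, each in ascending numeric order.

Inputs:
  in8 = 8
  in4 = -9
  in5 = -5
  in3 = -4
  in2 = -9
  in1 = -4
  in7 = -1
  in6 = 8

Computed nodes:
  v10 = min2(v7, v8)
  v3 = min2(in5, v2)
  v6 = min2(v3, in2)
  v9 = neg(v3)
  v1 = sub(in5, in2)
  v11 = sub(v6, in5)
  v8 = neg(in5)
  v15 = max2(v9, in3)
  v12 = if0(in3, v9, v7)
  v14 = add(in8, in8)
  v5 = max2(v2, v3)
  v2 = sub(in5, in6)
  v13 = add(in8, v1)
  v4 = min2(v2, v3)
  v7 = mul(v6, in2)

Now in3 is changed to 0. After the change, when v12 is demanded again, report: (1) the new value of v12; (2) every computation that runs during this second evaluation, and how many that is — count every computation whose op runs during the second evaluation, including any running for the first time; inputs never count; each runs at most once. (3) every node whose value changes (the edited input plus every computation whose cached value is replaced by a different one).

Demanding v12 again yields 13.
2 computations run: v9, v12.
The nodes whose values change: in3, v12.
Note the branch switch — v9 had no cache and runs now for the first time.

First demand of the output computes:
  v2 = sub(-5, 8) = -13
  v3 = min2(-5, -13) = -13
  v6 = min2(-13, -9) = -13
  v7 = mul(-13, -9) = 117
  v12 = if0(in3=-4 -> else branch v7) = 117

After the edit, cleaning proceeds:
  v9: had never run; runs now, result 13.
  v12: a read changed (in3 -4->0) — executes, giving 13.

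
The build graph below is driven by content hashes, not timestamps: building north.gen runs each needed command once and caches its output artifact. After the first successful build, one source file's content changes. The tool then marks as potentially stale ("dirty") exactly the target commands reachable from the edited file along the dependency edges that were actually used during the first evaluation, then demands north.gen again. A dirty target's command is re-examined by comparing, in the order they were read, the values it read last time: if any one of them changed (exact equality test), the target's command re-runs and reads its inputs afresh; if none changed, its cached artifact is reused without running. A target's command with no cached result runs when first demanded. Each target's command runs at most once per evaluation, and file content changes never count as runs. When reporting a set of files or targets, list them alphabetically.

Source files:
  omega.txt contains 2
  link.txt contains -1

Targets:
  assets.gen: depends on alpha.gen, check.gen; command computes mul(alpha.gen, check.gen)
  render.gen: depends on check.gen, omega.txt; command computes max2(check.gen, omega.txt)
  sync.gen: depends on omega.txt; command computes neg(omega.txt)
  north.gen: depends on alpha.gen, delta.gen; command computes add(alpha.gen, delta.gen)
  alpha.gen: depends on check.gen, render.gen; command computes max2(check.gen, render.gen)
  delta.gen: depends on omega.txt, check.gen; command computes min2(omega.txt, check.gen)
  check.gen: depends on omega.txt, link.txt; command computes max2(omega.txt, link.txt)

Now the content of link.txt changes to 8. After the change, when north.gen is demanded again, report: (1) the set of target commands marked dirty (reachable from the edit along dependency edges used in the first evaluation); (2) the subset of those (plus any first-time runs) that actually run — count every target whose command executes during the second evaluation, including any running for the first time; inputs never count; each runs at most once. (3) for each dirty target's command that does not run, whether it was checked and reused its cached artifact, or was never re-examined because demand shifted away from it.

Dirty set: alpha.gen, check.gen, delta.gen, north.gen, render.gen.
Run set: alpha.gen, check.gen, delta.gen, north.gen, render.gen (5 run).
All dirty target commands ended up running.

Initial pass — values computed on the first demand:
  check.gen = max2(2, -1) = 2
  delta.gen = min2(2, 2) = 2
  render.gen = max2(2, 2) = 2
  alpha.gen = max2(2, 2) = 2
  north.gen = add(2, 2) = 4

Second demand — change propagation:
  check.gen: re-runs because link.txt -1->8; new result 8.
  delta.gen: re-runs because check.gen 2->8; new result 2 (unchanged).
  render.gen: re-runs because check.gen 2->8; new result 8.
  alpha.gen: re-runs because check.gen 2->8; render.gen 2->8; new result 8.
  north.gen: re-runs because alpha.gen 2->8; new result 10.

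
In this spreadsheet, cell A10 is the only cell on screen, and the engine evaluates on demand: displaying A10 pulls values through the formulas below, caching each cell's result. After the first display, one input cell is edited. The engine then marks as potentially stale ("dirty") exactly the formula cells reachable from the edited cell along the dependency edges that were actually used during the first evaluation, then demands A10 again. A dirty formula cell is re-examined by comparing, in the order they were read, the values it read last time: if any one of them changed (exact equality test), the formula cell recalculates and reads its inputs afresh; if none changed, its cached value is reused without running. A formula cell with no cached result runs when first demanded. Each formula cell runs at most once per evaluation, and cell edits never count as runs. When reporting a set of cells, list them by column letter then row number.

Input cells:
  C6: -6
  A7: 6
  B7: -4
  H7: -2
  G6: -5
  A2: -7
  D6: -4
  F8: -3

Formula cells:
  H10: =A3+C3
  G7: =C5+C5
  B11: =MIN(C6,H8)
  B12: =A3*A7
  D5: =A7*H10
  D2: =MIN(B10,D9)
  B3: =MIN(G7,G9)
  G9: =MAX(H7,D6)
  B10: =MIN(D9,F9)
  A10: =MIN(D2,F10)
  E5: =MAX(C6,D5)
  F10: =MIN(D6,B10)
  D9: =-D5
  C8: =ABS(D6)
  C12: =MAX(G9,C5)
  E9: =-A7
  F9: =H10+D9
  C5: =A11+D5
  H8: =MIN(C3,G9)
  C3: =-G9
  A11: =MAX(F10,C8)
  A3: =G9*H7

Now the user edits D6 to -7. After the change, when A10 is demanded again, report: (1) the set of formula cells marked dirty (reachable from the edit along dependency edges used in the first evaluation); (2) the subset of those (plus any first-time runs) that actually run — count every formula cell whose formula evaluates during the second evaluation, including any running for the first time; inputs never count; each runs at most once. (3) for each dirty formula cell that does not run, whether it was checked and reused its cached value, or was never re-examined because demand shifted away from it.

Initial pass — values computed on the first demand:
  G9 = MAX(-2, -4) = -2
  A3 = -2 * -2 = 4
  C3 = -(-2) = 2
  H10 = 4 + 2 = 6
  D5 = 6 * 6 = 36
  D9 = -(36) = -36
  F9 = 6 + -36 = -30
  B10 = MIN(-36, -30) = -36
  D2 = MIN(-36, -36) = -36
  F10 = MIN(-4, -36) = -36
  A10 = MIN(-36, -36) = -36

Second demand — change propagation:
  G9: re-runs because D6 -4->-7; new result -2 (unchanged).
  A3: re-examined; everything it read last time is the same (G9 unchanged, H7 unchanged) — cache 4 kept, no run.
  C3: re-examined; everything it read last time is the same (G9 unchanged) — cache 2 kept, no run.
  H10: re-examined; everything it read last time is the same (A3 unchanged, C3 unchanged) — cache 6 kept, no run.
  D5: re-examined; everything it read last time is the same (A7 unchanged, H10 unchanged) — cache 36 kept, no run.
  D9: re-examined; everything it read last time is the same (D5 unchanged) — cache -36 kept, no run.
  F9: re-examined; everything it read last time is the same (H10 unchanged, D9 unchanged) — cache -30 kept, no run.
  B10: re-examined; everything it read last time is the same (D9 unchanged, F9 unchanged) — cache -36 kept, no run.
  D2: re-examined; everything it read last time is the same (B10 unchanged, D9 unchanged) — cache -36 kept, no run.
  F10: re-runs because D6 -4->-7; new result -36 (unchanged).
  A10: re-examined; everything it read last time is the same (D2 unchanged, F10 unchanged) — cache -36 kept, no run.

The important point: at A3 every value read last time is unchanged, so the dirty flag clears without a run.

Dirty set: A3, A10, B10, C3, D2, D5, D9, F9, F10, G9, H10.
Run set: F10, G9 (2 run).
Re-examined without running (cache reused): A3, A10, B10, C3, D2, D5, D9, F9, H10.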